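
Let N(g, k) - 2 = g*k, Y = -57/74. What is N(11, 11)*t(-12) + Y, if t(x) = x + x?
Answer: -218505/74 ≈ -2952.8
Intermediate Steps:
Y = -57/74 (Y = -57*1/74 = -57/74 ≈ -0.77027)
N(g, k) = 2 + g*k
t(x) = 2*x
N(11, 11)*t(-12) + Y = (2 + 11*11)*(2*(-12)) - 57/74 = (2 + 121)*(-24) - 57/74 = 123*(-24) - 57/74 = -2952 - 57/74 = -218505/74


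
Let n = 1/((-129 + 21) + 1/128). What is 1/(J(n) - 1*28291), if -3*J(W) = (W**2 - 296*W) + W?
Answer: -573225987/16217658371081 ≈ -3.5346e-5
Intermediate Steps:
n = -128/13823 (n = 1/(-108 + 1/128) = 1/(-13823/128) = -128/13823 ≈ -0.0092599)
J(W) = -W**2/3 + 295*W/3 (J(W) = -((W**2 - 296*W) + W)/3 = -(W**2 - 295*W)/3 = -W**2/3 + 295*W/3)
1/(J(n) - 1*28291) = 1/((1/3)*(-128/13823)*(295 - 1*(-128/13823)) - 1*28291) = 1/((1/3)*(-128/13823)*(295 + 128/13823) - 28291) = 1/((1/3)*(-128/13823)*(4077913/13823) - 28291) = 1/(-521972864/573225987 - 28291) = 1/(-16217658371081/573225987) = -573225987/16217658371081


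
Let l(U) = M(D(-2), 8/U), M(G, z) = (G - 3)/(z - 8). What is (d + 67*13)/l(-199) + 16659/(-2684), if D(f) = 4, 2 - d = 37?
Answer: -3593433541/534116 ≈ -6727.8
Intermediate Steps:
d = -35 (d = 2 - 1*37 = 2 - 37 = -35)
M(G, z) = (-3 + G)/(-8 + z)
l(U) = 1/(-8 + 8/U) (l(U) = (-3 + 4)/(-8 + 8/U) = 1/(-8 + 8/U))
(d + 67*13)/l(-199) + 16659/(-2684) = (-35 + 67*13)/((-1*(-199)/(-8 + 8*(-199)))) + 16659/(-2684) = (-35 + 871)/((-1*(-199)/(-8 - 1592))) + 16659*(-1/2684) = 836/((-1*(-199)/(-1600))) - 16659/2684 = 836/((-1*(-199)*(-1/1600))) - 16659/2684 = 836/(-199/1600) - 16659/2684 = 836*(-1600/199) - 16659/2684 = -1337600/199 - 16659/2684 = -3593433541/534116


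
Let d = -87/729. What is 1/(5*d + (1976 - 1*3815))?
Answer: -243/447022 ≈ -0.00054360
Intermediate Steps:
d = -29/243 (d = -87*1/729 = -29/243 ≈ -0.11934)
1/(5*d + (1976 - 1*3815)) = 1/(5*(-29/243) + (1976 - 1*3815)) = 1/(-145/243 + (1976 - 3815)) = 1/(-145/243 - 1839) = 1/(-447022/243) = -243/447022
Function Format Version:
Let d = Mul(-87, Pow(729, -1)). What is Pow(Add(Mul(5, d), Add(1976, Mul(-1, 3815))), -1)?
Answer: Rational(-243, 447022) ≈ -0.00054360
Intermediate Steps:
d = Rational(-29, 243) (d = Mul(-87, Rational(1, 729)) = Rational(-29, 243) ≈ -0.11934)
Pow(Add(Mul(5, d), Add(1976, Mul(-1, 3815))), -1) = Pow(Add(Mul(5, Rational(-29, 243)), Add(1976, Mul(-1, 3815))), -1) = Pow(Add(Rational(-145, 243), Add(1976, -3815)), -1) = Pow(Add(Rational(-145, 243), -1839), -1) = Pow(Rational(-447022, 243), -1) = Rational(-243, 447022)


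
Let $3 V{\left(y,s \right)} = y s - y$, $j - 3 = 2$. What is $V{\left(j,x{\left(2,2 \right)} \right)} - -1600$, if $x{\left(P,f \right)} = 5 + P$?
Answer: $1610$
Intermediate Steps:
$j = 5$ ($j = 3 + 2 = 5$)
$V{\left(y,s \right)} = - \frac{y}{3} + \frac{s y}{3}$ ($V{\left(y,s \right)} = \frac{y s - y}{3} = \frac{s y - y}{3} = \frac{- y + s y}{3} = - \frac{y}{3} + \frac{s y}{3}$)
$V{\left(j,x{\left(2,2 \right)} \right)} - -1600 = \frac{1}{3} \cdot 5 \left(-1 + \left(5 + 2\right)\right) - -1600 = \frac{1}{3} \cdot 5 \left(-1 + 7\right) + 1600 = \frac{1}{3} \cdot 5 \cdot 6 + 1600 = 10 + 1600 = 1610$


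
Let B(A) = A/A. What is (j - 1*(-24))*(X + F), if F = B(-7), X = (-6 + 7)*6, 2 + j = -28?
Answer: -42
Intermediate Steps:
j = -30 (j = -2 - 28 = -30)
B(A) = 1
X = 6 (X = 1*6 = 6)
F = 1
(j - 1*(-24))*(X + F) = (-30 - 1*(-24))*(6 + 1) = (-30 + 24)*7 = -6*7 = -42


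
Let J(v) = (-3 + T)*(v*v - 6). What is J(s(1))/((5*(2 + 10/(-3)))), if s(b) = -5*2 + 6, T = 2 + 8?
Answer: -21/2 ≈ -10.500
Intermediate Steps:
T = 10
s(b) = -4 (s(b) = -10 + 6 = -4)
J(v) = -42 + 7*v**2 (J(v) = (-3 + 10)*(v*v - 6) = 7*(v**2 - 6) = 7*(-6 + v**2) = -42 + 7*v**2)
J(s(1))/((5*(2 + 10/(-3)))) = (-42 + 7*(-4)**2)/((5*(2 + 10/(-3)))) = (-42 + 7*16)/((5*(2 + 10*(-1/3)))) = (-42 + 112)/((5*(2 - 10/3))) = 70/((5*(-4/3))) = 70/(-20/3) = 70*(-3/20) = -21/2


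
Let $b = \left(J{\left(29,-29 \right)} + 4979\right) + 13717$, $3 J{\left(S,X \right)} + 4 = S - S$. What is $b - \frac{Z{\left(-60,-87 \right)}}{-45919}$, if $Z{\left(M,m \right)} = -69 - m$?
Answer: $\frac{2575321250}{137757} \approx 18695.0$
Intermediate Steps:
$J{\left(S,X \right)} = - \frac{4}{3}$ ($J{\left(S,X \right)} = - \frac{4}{3} + \frac{S - S}{3} = - \frac{4}{3} + \frac{1}{3} \cdot 0 = - \frac{4}{3} + 0 = - \frac{4}{3}$)
$b = \frac{56084}{3}$ ($b = \left(- \frac{4}{3} + 4979\right) + 13717 = \frac{14933}{3} + 13717 = \frac{56084}{3} \approx 18695.0$)
$b - \frac{Z{\left(-60,-87 \right)}}{-45919} = \frac{56084}{3} - \frac{-69 - -87}{-45919} = \frac{56084}{3} - \left(-69 + 87\right) \left(- \frac{1}{45919}\right) = \frac{56084}{3} - 18 \left(- \frac{1}{45919}\right) = \frac{56084}{3} - - \frac{18}{45919} = \frac{56084}{3} + \frac{18}{45919} = \frac{2575321250}{137757}$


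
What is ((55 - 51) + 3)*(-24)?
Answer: -168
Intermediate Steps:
((55 - 51) + 3)*(-24) = (4 + 3)*(-24) = 7*(-24) = -168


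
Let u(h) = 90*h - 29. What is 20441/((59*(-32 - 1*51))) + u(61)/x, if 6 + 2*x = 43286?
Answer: -415600723/105971080 ≈ -3.9218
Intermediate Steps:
u(h) = -29 + 90*h
x = 21640 (x = -3 + (½)*43286 = -3 + 21643 = 21640)
20441/((59*(-32 - 1*51))) + u(61)/x = 20441/((59*(-32 - 1*51))) + (-29 + 90*61)/21640 = 20441/((59*(-32 - 51))) + (-29 + 5490)*(1/21640) = 20441/((59*(-83))) + 5461*(1/21640) = 20441/(-4897) + 5461/21640 = 20441*(-1/4897) + 5461/21640 = -20441/4897 + 5461/21640 = -415600723/105971080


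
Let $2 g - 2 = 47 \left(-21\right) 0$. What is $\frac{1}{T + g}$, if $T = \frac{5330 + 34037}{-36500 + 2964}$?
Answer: $- \frac{33536}{5831} \approx -5.7513$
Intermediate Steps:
$g = 1$ ($g = 1 + \frac{47 \left(-21\right) 0}{2} = 1 + \frac{\left(-987\right) 0}{2} = 1 + \frac{1}{2} \cdot 0 = 1 + 0 = 1$)
$T = - \frac{39367}{33536}$ ($T = \frac{39367}{-33536} = 39367 \left(- \frac{1}{33536}\right) = - \frac{39367}{33536} \approx -1.1739$)
$\frac{1}{T + g} = \frac{1}{- \frac{39367}{33536} + 1} = \frac{1}{- \frac{5831}{33536}} = - \frac{33536}{5831}$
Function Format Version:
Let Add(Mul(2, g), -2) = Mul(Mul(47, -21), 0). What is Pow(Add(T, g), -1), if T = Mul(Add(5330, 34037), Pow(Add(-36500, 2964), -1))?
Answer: Rational(-33536, 5831) ≈ -5.7513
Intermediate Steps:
g = 1 (g = Add(1, Mul(Rational(1, 2), Mul(Mul(47, -21), 0))) = Add(1, Mul(Rational(1, 2), Mul(-987, 0))) = Add(1, Mul(Rational(1, 2), 0)) = Add(1, 0) = 1)
T = Rational(-39367, 33536) (T = Mul(39367, Pow(-33536, -1)) = Mul(39367, Rational(-1, 33536)) = Rational(-39367, 33536) ≈ -1.1739)
Pow(Add(T, g), -1) = Pow(Add(Rational(-39367, 33536), 1), -1) = Pow(Rational(-5831, 33536), -1) = Rational(-33536, 5831)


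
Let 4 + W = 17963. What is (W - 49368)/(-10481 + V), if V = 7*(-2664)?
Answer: 31409/29129 ≈ 1.0783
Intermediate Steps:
W = 17959 (W = -4 + 17963 = 17959)
V = -18648
(W - 49368)/(-10481 + V) = (17959 - 49368)/(-10481 - 18648) = -31409/(-29129) = -31409*(-1/29129) = 31409/29129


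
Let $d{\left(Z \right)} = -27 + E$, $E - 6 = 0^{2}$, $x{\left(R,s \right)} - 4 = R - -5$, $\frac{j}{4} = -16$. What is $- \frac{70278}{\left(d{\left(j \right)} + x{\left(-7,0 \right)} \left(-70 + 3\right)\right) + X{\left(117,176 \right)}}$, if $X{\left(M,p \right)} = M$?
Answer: $\frac{35139}{19} \approx 1849.4$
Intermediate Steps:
$j = -64$ ($j = 4 \left(-16\right) = -64$)
$x{\left(R,s \right)} = 9 + R$ ($x{\left(R,s \right)} = 4 + \left(R - -5\right) = 4 + \left(R + 5\right) = 4 + \left(5 + R\right) = 9 + R$)
$E = 6$ ($E = 6 + 0^{2} = 6 + 0 = 6$)
$d{\left(Z \right)} = -21$ ($d{\left(Z \right)} = -27 + 6 = -21$)
$- \frac{70278}{\left(d{\left(j \right)} + x{\left(-7,0 \right)} \left(-70 + 3\right)\right) + X{\left(117,176 \right)}} = - \frac{70278}{\left(-21 + \left(9 - 7\right) \left(-70 + 3\right)\right) + 117} = - \frac{70278}{\left(-21 + 2 \left(-67\right)\right) + 117} = - \frac{70278}{\left(-21 - 134\right) + 117} = - \frac{70278}{-155 + 117} = - \frac{70278}{-38} = \left(-70278\right) \left(- \frac{1}{38}\right) = \frac{35139}{19}$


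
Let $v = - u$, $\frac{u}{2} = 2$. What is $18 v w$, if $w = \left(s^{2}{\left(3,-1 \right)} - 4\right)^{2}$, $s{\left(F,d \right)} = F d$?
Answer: $-1800$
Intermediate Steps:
$u = 4$ ($u = 2 \cdot 2 = 4$)
$v = -4$ ($v = \left(-1\right) 4 = -4$)
$w = 25$ ($w = \left(\left(3 \left(-1\right)\right)^{2} - 4\right)^{2} = \left(\left(-3\right)^{2} - 4\right)^{2} = \left(9 - 4\right)^{2} = 5^{2} = 25$)
$18 v w = 18 \left(-4\right) 25 = \left(-72\right) 25 = -1800$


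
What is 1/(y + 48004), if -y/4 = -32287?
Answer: 1/177152 ≈ 5.6449e-6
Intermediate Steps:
y = 129148 (y = -4*(-32287) = 129148)
1/(y + 48004) = 1/(129148 + 48004) = 1/177152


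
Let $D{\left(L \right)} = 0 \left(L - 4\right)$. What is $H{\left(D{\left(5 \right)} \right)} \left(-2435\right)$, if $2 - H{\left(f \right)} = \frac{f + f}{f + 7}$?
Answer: $-4870$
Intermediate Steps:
$D{\left(L \right)} = 0$ ($D{\left(L \right)} = 0 \left(-4 + L\right) = 0$)
$H{\left(f \right)} = 2 - \frac{2 f}{7 + f}$ ($H{\left(f \right)} = 2 - \frac{f + f}{f + 7} = 2 - \frac{2 f}{7 + f}$)
$H{\left(D{\left(5 \right)} \right)} \left(-2435\right) = \frac{14}{7 + 0} \left(-2435\right) = \frac{14}{7} \left(-2435\right) = 14 \cdot \frac{1}{7} \left(-2435\right) = 2 \left(-2435\right) = -4870$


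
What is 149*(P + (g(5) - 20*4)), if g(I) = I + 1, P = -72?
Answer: -21754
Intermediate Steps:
g(I) = 1 + I
149*(P + (g(5) - 20*4)) = 149*(-72 + ((1 + 5) - 20*4)) = 149*(-72 + (6 - 5*16)) = 149*(-72 + (6 - 80)) = 149*(-72 - 74) = 149*(-146) = -21754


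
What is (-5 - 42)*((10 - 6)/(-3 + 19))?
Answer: -47/4 ≈ -11.750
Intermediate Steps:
(-5 - 42)*((10 - 6)/(-3 + 19)) = -188/16 = -47*¼ = -47/4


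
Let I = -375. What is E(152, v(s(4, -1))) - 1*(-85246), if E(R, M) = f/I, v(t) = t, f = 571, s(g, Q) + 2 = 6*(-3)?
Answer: 31966679/375 ≈ 85245.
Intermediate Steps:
s(g, Q) = -20 (s(g, Q) = -2 + 6*(-3) = -2 - 18 = -20)
E(R, M) = -571/375 (E(R, M) = 571/(-375) = 571*(-1/375) = -571/375)
E(152, v(s(4, -1))) - 1*(-85246) = -571/375 - 1*(-85246) = -571/375 + 85246 = 31966679/375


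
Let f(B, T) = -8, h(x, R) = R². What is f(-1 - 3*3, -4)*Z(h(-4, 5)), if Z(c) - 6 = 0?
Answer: -48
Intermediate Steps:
Z(c) = 6 (Z(c) = 6 + 0 = 6)
f(-1 - 3*3, -4)*Z(h(-4, 5)) = -8*6 = -48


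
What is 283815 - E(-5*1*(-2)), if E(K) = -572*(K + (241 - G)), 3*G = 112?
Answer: 1218097/3 ≈ 4.0603e+5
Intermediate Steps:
G = 112/3 (G = (⅓)*112 = 112/3 ≈ 37.333)
E(K) = -349492/3 - 572*K (E(K) = -572*(K + (241 - 1*112/3)) = -572*(K + (241 - 112/3)) = -572*(K + 611/3) = -572*(611/3 + K) = -349492/3 - 572*K)
283815 - E(-5*1*(-2)) = 283815 - (-349492/3 - 572*(-5*1)*(-2)) = 283815 - (-349492/3 - (-2860)*(-2)) = 283815 - (-349492/3 - 572*10) = 283815 - (-349492/3 - 5720) = 283815 - 1*(-366652/3) = 283815 + 366652/3 = 1218097/3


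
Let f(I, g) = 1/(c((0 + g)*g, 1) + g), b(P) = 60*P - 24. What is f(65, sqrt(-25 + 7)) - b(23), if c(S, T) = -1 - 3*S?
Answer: -1356 + 1/(53 + 3*I*sqrt(2)) ≈ -1356.0 - 0.0015008*I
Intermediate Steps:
b(P) = -24 + 60*P
f(I, g) = 1/(-1 + g - 3*g**2) (f(I, g) = 1/((-1 - 3*(0 + g)*g) + g) = 1/((-1 - 3*g*g) + g) = 1/((-1 - 3*g**2) + g) = 1/(-1 + g - 3*g**2))
f(65, sqrt(-25 + 7)) - b(23) = -1/(1 - sqrt(-25 + 7) + 3*(sqrt(-25 + 7))**2) - (-24 + 60*23) = -1/(1 - sqrt(-18) + 3*(sqrt(-18))**2) - (-24 + 1380) = -1/(1 - 3*I*sqrt(2) + 3*(3*I*sqrt(2))**2) - 1*1356 = -1/(1 - 3*I*sqrt(2) + 3*(-18)) - 1356 = -1/(1 - 3*I*sqrt(2) - 54) - 1356 = -1/(-53 - 3*I*sqrt(2)) - 1356 = -1356 - 1/(-53 - 3*I*sqrt(2))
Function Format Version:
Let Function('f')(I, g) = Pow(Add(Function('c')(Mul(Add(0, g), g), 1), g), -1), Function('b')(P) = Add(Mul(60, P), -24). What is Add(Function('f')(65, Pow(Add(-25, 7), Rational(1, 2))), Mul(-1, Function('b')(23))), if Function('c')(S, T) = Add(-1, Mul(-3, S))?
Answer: Add(-1356, Pow(Add(53, Mul(3, I, Pow(2, Rational(1, 2)))), -1)) ≈ Add(-1356.0, Mul(-0.0015008, I))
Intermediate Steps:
Function('b')(P) = Add(-24, Mul(60, P))
Function('f')(I, g) = Pow(Add(-1, g, Mul(-3, Pow(g, 2))), -1) (Function('f')(I, g) = Pow(Add(Add(-1, Mul(-3, Mul(Add(0, g), g))), g), -1) = Pow(Add(Add(-1, Mul(-3, Mul(g, g))), g), -1) = Pow(Add(Add(-1, Mul(-3, Pow(g, 2))), g), -1) = Pow(Add(-1, g, Mul(-3, Pow(g, 2))), -1))
Add(Function('f')(65, Pow(Add(-25, 7), Rational(1, 2))), Mul(-1, Function('b')(23))) = Add(Mul(-1, Pow(Add(1, Mul(-1, Pow(Add(-25, 7), Rational(1, 2))), Mul(3, Pow(Pow(Add(-25, 7), Rational(1, 2)), 2))), -1)), Mul(-1, Add(-24, Mul(60, 23)))) = Add(Mul(-1, Pow(Add(1, Mul(-1, Pow(-18, Rational(1, 2))), Mul(3, Pow(Pow(-18, Rational(1, 2)), 2))), -1)), Mul(-1, Add(-24, 1380))) = Add(Mul(-1, Pow(Add(1, Mul(-1, Mul(3, I, Pow(2, Rational(1, 2)))), Mul(3, Pow(Mul(3, I, Pow(2, Rational(1, 2))), 2))), -1)), Mul(-1, 1356)) = Add(Mul(-1, Pow(Add(1, Mul(-3, I, Pow(2, Rational(1, 2))), Mul(3, -18)), -1)), -1356) = Add(Mul(-1, Pow(Add(1, Mul(-3, I, Pow(2, Rational(1, 2))), -54), -1)), -1356) = Add(Mul(-1, Pow(Add(-53, Mul(-3, I, Pow(2, Rational(1, 2)))), -1)), -1356) = Add(-1356, Mul(-1, Pow(Add(-53, Mul(-3, I, Pow(2, Rational(1, 2)))), -1)))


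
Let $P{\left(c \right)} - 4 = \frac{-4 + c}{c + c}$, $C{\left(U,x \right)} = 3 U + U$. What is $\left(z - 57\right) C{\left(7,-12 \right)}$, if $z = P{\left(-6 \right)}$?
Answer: $- \frac{4382}{3} \approx -1460.7$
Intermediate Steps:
$C{\left(U,x \right)} = 4 U$
$P{\left(c \right)} = 4 + \frac{-4 + c}{2 c}$ ($P{\left(c \right)} = 4 + \frac{-4 + c}{c + c} = 4 + \frac{-4 + c}{2 c}$)
$z = \frac{29}{6}$ ($z = \frac{9}{2} - \frac{2}{-6} = \frac{9}{2} - - \frac{1}{3} = \frac{9}{2} + \frac{1}{3} = \frac{29}{6} \approx 4.8333$)
$\left(z - 57\right) C{\left(7,-12 \right)} = \left(\frac{29}{6} - 57\right) 4 \cdot 7 = \left(- \frac{313}{6}\right) 28 = - \frac{4382}{3}$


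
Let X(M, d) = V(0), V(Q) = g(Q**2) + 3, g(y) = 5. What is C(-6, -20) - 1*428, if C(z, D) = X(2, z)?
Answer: -420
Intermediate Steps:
V(Q) = 8 (V(Q) = 5 + 3 = 8)
X(M, d) = 8
C(z, D) = 8
C(-6, -20) - 1*428 = 8 - 1*428 = 8 - 428 = -420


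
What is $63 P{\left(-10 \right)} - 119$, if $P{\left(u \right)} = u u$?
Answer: $6181$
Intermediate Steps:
$P{\left(u \right)} = u^{2}$
$63 P{\left(-10 \right)} - 119 = 63 \left(-10\right)^{2} - 119 = 63 \cdot 100 - 119 = 6300 - 119 = 6181$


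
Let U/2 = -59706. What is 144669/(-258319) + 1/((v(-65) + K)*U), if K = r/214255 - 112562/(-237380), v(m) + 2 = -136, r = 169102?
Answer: -6006937973892071708477/10725907970390551505982 ≈ -0.56004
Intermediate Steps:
U = -119412 (U = 2*(-59706) = -119412)
v(m) = -138 (v(m) = -2 - 136 = -138)
K = 6425840407/5085985190 (K = 169102/214255 - 112562/(-237380) = 169102*(1/214255) - 112562*(-1/237380) = 169102/214255 + 56281/118690 = 6425840407/5085985190 ≈ 1.2634)
144669/(-258319) + 1/((v(-65) + K)*U) = 144669/(-258319) + 1/((-138 + 6425840407/5085985190)*(-119412)) = 144669*(-1/258319) - 1/119412/(-695440115813/5085985190) = -144669/258319 - 5085985190/695440115813*(-1/119412) = -144669/258319 + 2542992595/41521947554730978 = -6006937973892071708477/10725907970390551505982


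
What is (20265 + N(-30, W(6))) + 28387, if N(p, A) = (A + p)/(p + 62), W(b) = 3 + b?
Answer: 1556843/32 ≈ 48651.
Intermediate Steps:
N(p, A) = (A + p)/(62 + p)
(20265 + N(-30, W(6))) + 28387 = (20265 + ((3 + 6) - 30)/(62 - 30)) + 28387 = (20265 + (9 - 30)/32) + 28387 = (20265 + (1/32)*(-21)) + 28387 = (20265 - 21/32) + 28387 = 648459/32 + 28387 = 1556843/32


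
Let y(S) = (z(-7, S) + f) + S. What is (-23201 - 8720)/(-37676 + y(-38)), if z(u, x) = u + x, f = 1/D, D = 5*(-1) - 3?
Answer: 255368/302073 ≈ 0.84538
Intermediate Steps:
D = -8 (D = -5 - 3 = -8)
f = -⅛ (f = 1/(-8) = -⅛ ≈ -0.12500)
y(S) = -57/8 + 2*S (y(S) = ((-7 + S) - ⅛) + S = (-57/8 + S) + S = -57/8 + 2*S)
(-23201 - 8720)/(-37676 + y(-38)) = (-23201 - 8720)/(-37676 + (-57/8 + 2*(-38))) = -31921/(-37676 + (-57/8 - 76)) = -31921/(-37676 - 665/8) = -31921/(-302073/8) = -31921*(-8/302073) = 255368/302073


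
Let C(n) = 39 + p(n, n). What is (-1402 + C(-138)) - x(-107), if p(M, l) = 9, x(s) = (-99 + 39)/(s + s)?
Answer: -144908/107 ≈ -1354.3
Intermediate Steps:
x(s) = -30/s (x(s) = -60*1/(2*s) = -30/s)
C(n) = 48 (C(n) = 39 + 9 = 48)
(-1402 + C(-138)) - x(-107) = (-1402 + 48) - (-30)/(-107) = -1354 - (-30)*(-1)/107 = -1354 - 1*30/107 = -1354 - 30/107 = -144908/107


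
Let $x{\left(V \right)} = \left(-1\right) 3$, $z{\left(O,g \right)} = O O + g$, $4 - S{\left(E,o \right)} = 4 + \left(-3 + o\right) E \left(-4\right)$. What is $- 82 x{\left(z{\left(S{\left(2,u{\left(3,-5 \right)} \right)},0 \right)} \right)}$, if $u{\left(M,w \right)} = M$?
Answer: $246$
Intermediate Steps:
$S{\left(E,o \right)} = 4 E \left(-3 + o\right)$ ($S{\left(E,o \right)} = 4 - \left(4 + \left(-3 + o\right) E \left(-4\right)\right) = 4 - \left(4 + E \left(-3 + o\right) \left(-4\right)\right) = 4 - \left(4 - 4 E \left(-3 + o\right)\right) = 4 + \left(-4 + 4 E \left(-3 + o\right)\right) = 4 E \left(-3 + o\right)$)
$z{\left(O,g \right)} = g + O^{2}$ ($z{\left(O,g \right)} = O^{2} + g = g + O^{2}$)
$x{\left(V \right)} = -3$
$- 82 x{\left(z{\left(S{\left(2,u{\left(3,-5 \right)} \right)},0 \right)} \right)} = \left(-82\right) \left(-3\right) = 246$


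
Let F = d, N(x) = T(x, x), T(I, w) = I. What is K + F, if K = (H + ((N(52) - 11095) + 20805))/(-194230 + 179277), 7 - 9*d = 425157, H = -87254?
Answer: -6356570522/134577 ≈ -47234.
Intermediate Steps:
N(x) = x
d = -425150/9 (d = 7/9 - 1/9*425157 = 7/9 - 141719/3 = -425150/9 ≈ -47239.)
K = 77492/14953 (K = (-87254 + ((52 - 11095) + 20805))/(-194230 + 179277) = (-87254 + (-11043 + 20805))/(-14953) = (-87254 + 9762)*(-1/14953) = -77492*(-1/14953) = 77492/14953 ≈ 5.1824)
F = -425150/9 ≈ -47239.
K + F = 77492/14953 - 425150/9 = -6356570522/134577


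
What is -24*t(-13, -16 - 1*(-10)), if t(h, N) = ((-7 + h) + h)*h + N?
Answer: -10152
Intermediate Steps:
t(h, N) = N + h*(-7 + 2*h) (t(h, N) = (-7 + 2*h)*h + N = h*(-7 + 2*h) + N = N + h*(-7 + 2*h))
-24*t(-13, -16 - 1*(-10)) = -24*((-16 - 1*(-10)) - 7*(-13) + 2*(-13)²) = -24*((-16 + 10) + 91 + 2*169) = -24*(-6 + 91 + 338) = -24*423 = -10152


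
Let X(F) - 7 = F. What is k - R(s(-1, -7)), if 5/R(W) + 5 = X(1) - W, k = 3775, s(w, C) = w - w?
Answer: 11320/3 ≈ 3773.3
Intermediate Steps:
s(w, C) = 0
X(F) = 7 + F
R(W) = 5/(3 - W) (R(W) = 5/(-5 + ((7 + 1) - W)) = 5/(-5 + (8 - W)) = 5/(3 - W))
k - R(s(-1, -7)) = 3775 - (-5)/(-3 + 0) = 3775 - (-5)/(-3) = 3775 - (-5)*(-1)/3 = 3775 - 1*5/3 = 3775 - 5/3 = 11320/3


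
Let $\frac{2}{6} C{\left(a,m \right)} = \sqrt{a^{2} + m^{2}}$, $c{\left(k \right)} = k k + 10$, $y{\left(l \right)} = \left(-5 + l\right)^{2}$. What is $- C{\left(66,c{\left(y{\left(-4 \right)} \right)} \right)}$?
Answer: $- 3 \sqrt{43182397} \approx -19714.0$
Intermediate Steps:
$c{\left(k \right)} = 10 + k^{2}$ ($c{\left(k \right)} = k^{2} + 10 = 10 + k^{2}$)
$C{\left(a,m \right)} = 3 \sqrt{a^{2} + m^{2}}$
$- C{\left(66,c{\left(y{\left(-4 \right)} \right)} \right)} = - 3 \sqrt{66^{2} + \left(10 + \left(\left(-5 - 4\right)^{2}\right)^{2}\right)^{2}} = - 3 \sqrt{4356 + \left(10 + \left(\left(-9\right)^{2}\right)^{2}\right)^{2}} = - 3 \sqrt{4356 + \left(10 + 81^{2}\right)^{2}} = - 3 \sqrt{4356 + \left(10 + 6561\right)^{2}} = - 3 \sqrt{4356 + 6571^{2}} = - 3 \sqrt{4356 + 43178041} = - 3 \sqrt{43182397}$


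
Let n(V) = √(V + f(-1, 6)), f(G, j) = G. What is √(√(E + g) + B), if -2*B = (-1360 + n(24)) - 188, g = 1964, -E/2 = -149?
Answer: √(3096 - 2*√23 + 4*√2262)/2 ≈ 28.621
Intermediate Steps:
E = 298 (E = -2*(-149) = 298)
n(V) = √(-1 + V) (n(V) = √(V - 1) = √(-1 + V))
B = 774 - √23/2 (B = -((-1360 + √(-1 + 24)) - 188)/2 = -((-1360 + √23) - 188)/2 = -(-1548 + √23)/2 = 774 - √23/2 ≈ 771.60)
√(√(E + g) + B) = √(√(298 + 1964) + (774 - √23/2)) = √(√2262 + (774 - √23/2)) = √(774 + √2262 - √23/2)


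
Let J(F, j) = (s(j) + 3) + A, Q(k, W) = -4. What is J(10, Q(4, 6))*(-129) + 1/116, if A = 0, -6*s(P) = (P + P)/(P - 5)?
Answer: -384067/1044 ≈ -367.88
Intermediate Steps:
s(P) = -P/(3*(-5 + P)) (s(P) = -(P + P)/(6*(P - 5)) = -2*P/(6*(-5 + P)) = -P/(3*(-5 + P)))
J(F, j) = 3 - j/(-15 + 3*j) (J(F, j) = (-j/(-15 + 3*j) + 3) + 0 = (3 - j/(-15 + 3*j)) + 0 = 3 - j/(-15 + 3*j))
J(10, Q(4, 6))*(-129) + 1/116 = ((-45 + 8*(-4))/(3*(-5 - 4)))*(-129) + 1/116 = ((⅓)*(-45 - 32)/(-9))*(-129) + 1/116 = ((⅓)*(-⅑)*(-77))*(-129) + 1/116 = (77/27)*(-129) + 1/116 = -3311/9 + 1/116 = -384067/1044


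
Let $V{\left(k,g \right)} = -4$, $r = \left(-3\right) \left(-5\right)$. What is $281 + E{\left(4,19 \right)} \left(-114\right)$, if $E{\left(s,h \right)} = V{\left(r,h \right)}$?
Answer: $737$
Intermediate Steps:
$r = 15$
$E{\left(s,h \right)} = -4$
$281 + E{\left(4,19 \right)} \left(-114\right) = 281 - -456 = 281 + 456 = 737$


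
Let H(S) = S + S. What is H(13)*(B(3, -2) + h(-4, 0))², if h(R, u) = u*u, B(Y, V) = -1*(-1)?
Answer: 26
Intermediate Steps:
B(Y, V) = 1
h(R, u) = u²
H(S) = 2*S
H(13)*(B(3, -2) + h(-4, 0))² = (2*13)*(1 + 0²)² = 26*(1 + 0)² = 26*1² = 26*1 = 26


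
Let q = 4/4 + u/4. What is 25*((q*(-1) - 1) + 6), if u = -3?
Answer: 475/4 ≈ 118.75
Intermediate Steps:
q = 1/4 (q = 4/4 - 3/4 = 4*(1/4) - 3*1/4 = 1 - 3/4 = 1/4 ≈ 0.25000)
25*((q*(-1) - 1) + 6) = 25*(((1/4)*(-1) - 1) + 6) = 25*((-1/4 - 1) + 6) = 25*(-5/4 + 6) = 25*(19/4) = 475/4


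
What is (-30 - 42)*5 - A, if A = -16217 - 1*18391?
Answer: 34248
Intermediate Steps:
A = -34608 (A = -16217 - 18391 = -34608)
(-30 - 42)*5 - A = (-30 - 42)*5 - 1*(-34608) = -72*5 + 34608 = -360 + 34608 = 34248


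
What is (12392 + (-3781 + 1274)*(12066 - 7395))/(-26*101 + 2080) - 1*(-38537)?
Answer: 4677001/78 ≈ 59962.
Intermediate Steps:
(12392 + (-3781 + 1274)*(12066 - 7395))/(-26*101 + 2080) - 1*(-38537) = (12392 - 2507*4671)/(-2626 + 2080) + 38537 = (12392 - 11710197)/(-546) + 38537 = -11697805*(-1/546) + 38537 = 1671115/78 + 38537 = 4677001/78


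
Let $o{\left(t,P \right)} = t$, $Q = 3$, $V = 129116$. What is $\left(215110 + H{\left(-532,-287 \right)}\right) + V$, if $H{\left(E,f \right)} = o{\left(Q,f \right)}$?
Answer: $344229$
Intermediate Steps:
$H{\left(E,f \right)} = 3$
$\left(215110 + H{\left(-532,-287 \right)}\right) + V = \left(215110 + 3\right) + 129116 = 215113 + 129116 = 344229$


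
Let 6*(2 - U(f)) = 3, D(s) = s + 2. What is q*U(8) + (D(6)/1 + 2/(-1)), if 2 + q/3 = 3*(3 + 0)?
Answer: 75/2 ≈ 37.500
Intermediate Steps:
D(s) = 2 + s
U(f) = 3/2 (U(f) = 2 - ⅙*3 = 2 - ½ = 3/2)
q = 21 (q = -6 + 3*(3*(3 + 0)) = -6 + 3*(3*3) = -6 + 3*9 = -6 + 27 = 21)
q*U(8) + (D(6)/1 + 2/(-1)) = 21*(3/2) + ((2 + 6)/1 + 2/(-1)) = 63/2 + (8*1 + 2*(-1)) = 63/2 + (8 - 2) = 63/2 + 6 = 75/2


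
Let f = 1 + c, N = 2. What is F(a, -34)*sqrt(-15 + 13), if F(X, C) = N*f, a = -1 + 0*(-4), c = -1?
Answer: 0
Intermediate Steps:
f = 0 (f = 1 - 1 = 0)
a = -1 (a = -1 + 0 = -1)
F(X, C) = 0 (F(X, C) = 2*0 = 0)
F(a, -34)*sqrt(-15 + 13) = 0*sqrt(-15 + 13) = 0*sqrt(-2) = 0*(I*sqrt(2)) = 0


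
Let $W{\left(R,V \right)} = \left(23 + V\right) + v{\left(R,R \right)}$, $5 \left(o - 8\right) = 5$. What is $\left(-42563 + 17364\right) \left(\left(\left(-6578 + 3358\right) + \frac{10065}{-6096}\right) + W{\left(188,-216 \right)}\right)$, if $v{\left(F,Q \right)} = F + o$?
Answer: $\frac{164757790133}{2032} \approx 8.1082 \cdot 10^{7}$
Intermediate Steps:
$o = 9$ ($o = 8 + \frac{1}{5} \cdot 5 = 8 + 1 = 9$)
$v{\left(F,Q \right)} = 9 + F$ ($v{\left(F,Q \right)} = F + 9 = 9 + F$)
$W{\left(R,V \right)} = 32 + R + V$ ($W{\left(R,V \right)} = \left(23 + V\right) + \left(9 + R\right) = 32 + R + V$)
$\left(-42563 + 17364\right) \left(\left(\left(-6578 + 3358\right) + \frac{10065}{-6096}\right) + W{\left(188,-216 \right)}\right) = \left(-42563 + 17364\right) \left(\left(\left(-6578 + 3358\right) + \frac{10065}{-6096}\right) + \left(32 + 188 - 216\right)\right) = - 25199 \left(\left(-3220 + 10065 \left(- \frac{1}{6096}\right)\right) + 4\right) = - 25199 \left(\left(-3220 - \frac{3355}{2032}\right) + 4\right) = - 25199 \left(- \frac{6546395}{2032} + 4\right) = \left(-25199\right) \left(- \frac{6538267}{2032}\right) = \frac{164757790133}{2032}$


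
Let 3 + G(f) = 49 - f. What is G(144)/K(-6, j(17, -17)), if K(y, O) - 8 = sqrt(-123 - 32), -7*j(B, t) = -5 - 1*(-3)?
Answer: -784/219 + 98*I*sqrt(155)/219 ≈ -3.5799 + 5.5712*I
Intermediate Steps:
j(B, t) = 2/7 (j(B, t) = -(-5 - 1*(-3))/7 = -(-5 + 3)/7 = -1/7*(-2) = 2/7)
K(y, O) = 8 + I*sqrt(155) (K(y, O) = 8 + sqrt(-123 - 32) = 8 + sqrt(-155) = 8 + I*sqrt(155))
G(f) = 46 - f (G(f) = -3 + (49 - f) = 46 - f)
G(144)/K(-6, j(17, -17)) = (46 - 1*144)/(8 + I*sqrt(155)) = (46 - 144)/(8 + I*sqrt(155)) = -98/(8 + I*sqrt(155))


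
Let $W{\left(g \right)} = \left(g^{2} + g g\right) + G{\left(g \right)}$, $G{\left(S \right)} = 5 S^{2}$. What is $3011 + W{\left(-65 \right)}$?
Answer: $32586$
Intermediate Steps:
$W{\left(g \right)} = 7 g^{2}$ ($W{\left(g \right)} = \left(g^{2} + g g\right) + 5 g^{2} = \left(g^{2} + g^{2}\right) + 5 g^{2} = 2 g^{2} + 5 g^{2} = 7 g^{2}$)
$3011 + W{\left(-65 \right)} = 3011 + 7 \left(-65\right)^{2} = 3011 + 7 \cdot 4225 = 3011 + 29575 = 32586$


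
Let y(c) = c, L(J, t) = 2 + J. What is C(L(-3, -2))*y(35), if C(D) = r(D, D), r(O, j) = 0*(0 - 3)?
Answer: 0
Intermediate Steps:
r(O, j) = 0 (r(O, j) = 0*(-3) = 0)
C(D) = 0
C(L(-3, -2))*y(35) = 0*35 = 0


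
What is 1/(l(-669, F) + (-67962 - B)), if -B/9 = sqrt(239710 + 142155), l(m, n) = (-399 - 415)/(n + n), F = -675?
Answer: -30964911525/2090325679876624 - 4100625*sqrt(381865)/2090325679876624 ≈ -1.6026e-5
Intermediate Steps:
l(m, n) = -407/n (l(m, n) = -814*1/(2*n) = -407/n)
B = -9*sqrt(381865) (B = -9*sqrt(239710 + 142155) = -9*sqrt(381865) ≈ -5561.6)
1/(l(-669, F) + (-67962 - B)) = 1/(-407/(-675) + (-67962 - (-9)*sqrt(381865))) = 1/(-407*(-1/675) + (-67962 + 9*sqrt(381865))) = 1/(407/675 + (-67962 + 9*sqrt(381865))) = 1/(-45873943/675 + 9*sqrt(381865))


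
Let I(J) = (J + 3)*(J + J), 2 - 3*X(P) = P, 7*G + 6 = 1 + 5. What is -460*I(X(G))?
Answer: -20240/9 ≈ -2248.9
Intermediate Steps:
G = 0 (G = -6/7 + (1 + 5)/7 = -6/7 + (⅐)*6 = -6/7 + 6/7 = 0)
X(P) = ⅔ - P/3
I(J) = 2*J*(3 + J) (I(J) = (3 + J)*(2*J) = 2*J*(3 + J))
-460*I(X(G)) = -920*(⅔ - ⅓*0)*(3 + (⅔ - ⅓*0)) = -920*(⅔ + 0)*(3 + (⅔ + 0)) = -920*2*(3 + ⅔)/3 = -920*2*11/(3*3) = -460*44/9 = -20240/9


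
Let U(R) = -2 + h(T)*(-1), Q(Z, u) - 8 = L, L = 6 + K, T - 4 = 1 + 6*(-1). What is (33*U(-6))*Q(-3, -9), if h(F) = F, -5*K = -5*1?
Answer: -495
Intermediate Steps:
K = 1 (K = -(-1) = -⅕*(-5) = 1)
T = -1 (T = 4 + (1 + 6*(-1)) = 4 + (1 - 6) = 4 - 5 = -1)
L = 7 (L = 6 + 1 = 7)
Q(Z, u) = 15 (Q(Z, u) = 8 + 7 = 15)
U(R) = -1 (U(R) = -2 - 1*(-1) = -2 + 1 = -1)
(33*U(-6))*Q(-3, -9) = (33*(-1))*15 = -33*15 = -495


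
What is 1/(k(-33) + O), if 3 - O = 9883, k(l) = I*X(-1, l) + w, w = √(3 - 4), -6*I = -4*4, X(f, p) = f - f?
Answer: -9880/97614401 - I/97614401 ≈ -0.00010121 - 1.0244e-8*I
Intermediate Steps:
X(f, p) = 0
I = 8/3 (I = -(-2)*4/3 = -⅙*(-16) = 8/3 ≈ 2.6667)
w = I (w = √(-1) = I ≈ 1.0*I)
k(l) = I (k(l) = (8/3)*0 + I = 0 + I = I)
O = -9880 (O = 3 - 1*9883 = 3 - 9883 = -9880)
1/(k(-33) + O) = 1/(I - 9880) = 1/(-9880 + I) = (-9880 - I)/97614401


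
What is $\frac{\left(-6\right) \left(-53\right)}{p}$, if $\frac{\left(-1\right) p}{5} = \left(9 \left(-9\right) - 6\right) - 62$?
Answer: $\frac{318}{745} \approx 0.42685$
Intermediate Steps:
$p = 745$ ($p = - 5 \left(\left(9 \left(-9\right) - 6\right) - 62\right) = - 5 \left(\left(-81 - 6\right) - 62\right) = - 5 \left(-87 - 62\right) = \left(-5\right) \left(-149\right) = 745$)
$\frac{\left(-6\right) \left(-53\right)}{p} = \frac{\left(-6\right) \left(-53\right)}{745} = 318 \cdot \frac{1}{745} = \frac{318}{745}$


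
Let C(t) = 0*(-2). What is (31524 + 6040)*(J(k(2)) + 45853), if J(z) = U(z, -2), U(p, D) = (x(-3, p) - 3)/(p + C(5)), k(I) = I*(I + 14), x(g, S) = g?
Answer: 6889660195/4 ≈ 1.7224e+9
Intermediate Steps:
C(t) = 0
k(I) = I*(14 + I)
U(p, D) = -6/p (U(p, D) = (-3 - 3)/(p + 0) = -6/p)
J(z) = -6/z
(31524 + 6040)*(J(k(2)) + 45853) = (31524 + 6040)*(-6*1/(2*(14 + 2)) + 45853) = 37564*(-6/(2*16) + 45853) = 37564*(-6/32 + 45853) = 37564*(-6*1/32 + 45853) = 37564*(-3/16 + 45853) = 37564*(733645/16) = 6889660195/4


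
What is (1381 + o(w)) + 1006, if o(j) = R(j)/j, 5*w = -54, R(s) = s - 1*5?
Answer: 128977/54 ≈ 2388.5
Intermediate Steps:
R(s) = -5 + s (R(s) = s - 5 = -5 + s)
w = -54/5 (w = (⅕)*(-54) = -54/5 ≈ -10.800)
o(j) = (-5 + j)/j
(1381 + o(w)) + 1006 = (1381 + (-5 - 54/5)/(-54/5)) + 1006 = (1381 - 5/54*(-79/5)) + 1006 = (1381 + 79/54) + 1006 = 74653/54 + 1006 = 128977/54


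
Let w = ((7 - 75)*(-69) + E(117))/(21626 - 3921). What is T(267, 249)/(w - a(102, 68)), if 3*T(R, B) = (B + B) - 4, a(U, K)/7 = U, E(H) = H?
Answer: -8746270/37909683 ≈ -0.23071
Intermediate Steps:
a(U, K) = 7*U
T(R, B) = -4/3 + 2*B/3 (T(R, B) = ((B + B) - 4)/3 = (2*B - 4)/3 = (-4 + 2*B)/3 = -4/3 + 2*B/3)
w = 4809/17705 (w = ((7 - 75)*(-69) + 117)/(21626 - 3921) = (-68*(-69) + 117)/17705 = (4692 + 117)*(1/17705) = 4809*(1/17705) = 4809/17705 ≈ 0.27162)
T(267, 249)/(w - a(102, 68)) = (-4/3 + (⅔)*249)/(4809/17705 - 7*102) = (-4/3 + 166)/(4809/17705 - 1*714) = 494/(3*(4809/17705 - 714)) = 494/(3*(-12636561/17705)) = (494/3)*(-17705/12636561) = -8746270/37909683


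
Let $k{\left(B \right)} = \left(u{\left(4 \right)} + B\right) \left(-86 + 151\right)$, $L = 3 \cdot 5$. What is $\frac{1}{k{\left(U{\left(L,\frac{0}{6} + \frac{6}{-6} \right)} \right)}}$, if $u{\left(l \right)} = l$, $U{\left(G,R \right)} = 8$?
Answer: $\frac{1}{780} \approx 0.0012821$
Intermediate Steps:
$L = 15$
$k{\left(B \right)} = 260 + 65 B$ ($k{\left(B \right)} = \left(4 + B\right) \left(-86 + 151\right) = \left(4 + B\right) 65 = 260 + 65 B$)
$\frac{1}{k{\left(U{\left(L,\frac{0}{6} + \frac{6}{-6} \right)} \right)}} = \frac{1}{260 + 65 \cdot 8} = \frac{1}{260 + 520} = \frac{1}{780}$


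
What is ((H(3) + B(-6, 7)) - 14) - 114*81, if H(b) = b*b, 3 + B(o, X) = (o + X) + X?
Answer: -9234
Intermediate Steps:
B(o, X) = -3 + o + 2*X (B(o, X) = -3 + ((o + X) + X) = -3 + ((X + o) + X) = -3 + (o + 2*X) = -3 + o + 2*X)
H(b) = b²
((H(3) + B(-6, 7)) - 14) - 114*81 = ((3² + (-3 - 6 + 2*7)) - 14) - 114*81 = ((9 + (-3 - 6 + 14)) - 14) - 9234 = ((9 + 5) - 14) - 9234 = (14 - 14) - 9234 = 0 - 9234 = -9234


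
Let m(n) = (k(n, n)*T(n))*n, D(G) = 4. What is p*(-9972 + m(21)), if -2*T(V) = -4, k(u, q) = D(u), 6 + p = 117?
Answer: -1088244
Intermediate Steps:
p = 111 (p = -6 + 117 = 111)
k(u, q) = 4
T(V) = 2 (T(V) = -1/2*(-4) = 2)
m(n) = 8*n (m(n) = (4*2)*n = 8*n)
p*(-9972 + m(21)) = 111*(-9972 + 8*21) = 111*(-9972 + 168) = 111*(-9804) = -1088244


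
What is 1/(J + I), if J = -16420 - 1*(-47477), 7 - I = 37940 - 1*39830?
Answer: 1/32954 ≈ 3.0345e-5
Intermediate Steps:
I = 1897 (I = 7 - (37940 - 1*39830) = 7 - (37940 - 39830) = 7 - 1*(-1890) = 7 + 1890 = 1897)
J = 31057 (J = -16420 + 47477 = 31057)
1/(J + I) = 1/(31057 + 1897) = 1/32954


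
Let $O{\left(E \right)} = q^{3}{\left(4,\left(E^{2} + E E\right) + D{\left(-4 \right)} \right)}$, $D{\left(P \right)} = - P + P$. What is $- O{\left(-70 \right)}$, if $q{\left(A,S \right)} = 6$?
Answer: $-216$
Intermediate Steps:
$D{\left(P \right)} = 0$
$O{\left(E \right)} = 216$ ($O{\left(E \right)} = 6^{3} = 216$)
$- O{\left(-70 \right)} = \left(-1\right) 216 = -216$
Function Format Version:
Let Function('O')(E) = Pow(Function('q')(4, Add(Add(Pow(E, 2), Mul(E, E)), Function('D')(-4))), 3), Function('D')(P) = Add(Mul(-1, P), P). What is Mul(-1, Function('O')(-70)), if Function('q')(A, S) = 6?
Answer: -216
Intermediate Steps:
Function('D')(P) = 0
Function('O')(E) = 216 (Function('O')(E) = Pow(6, 3) = 216)
Mul(-1, Function('O')(-70)) = Mul(-1, 216) = -216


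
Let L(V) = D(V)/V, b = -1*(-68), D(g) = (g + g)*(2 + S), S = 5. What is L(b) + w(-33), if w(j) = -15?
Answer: -1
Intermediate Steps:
D(g) = 14*g (D(g) = (g + g)*(2 + 5) = (2*g)*7 = 14*g)
b = 68
L(V) = 14 (L(V) = (14*V)/V = 14)
L(b) + w(-33) = 14 - 15 = -1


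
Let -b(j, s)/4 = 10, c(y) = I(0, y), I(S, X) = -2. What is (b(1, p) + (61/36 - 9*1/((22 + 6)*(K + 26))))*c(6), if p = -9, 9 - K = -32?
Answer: 323416/4221 ≈ 76.621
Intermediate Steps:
K = 41 (K = 9 - 1*(-32) = 9 + 32 = 41)
c(y) = -2
b(j, s) = -40 (b(j, s) = -4*10 = -40)
(b(1, p) + (61/36 - 9*1/((22 + 6)*(K + 26))))*c(6) = (-40 + (61/36 - 9*1/((22 + 6)*(41 + 26))))*(-2) = (-40 + (61*(1/36) - 9/(67*28)))*(-2) = (-40 + (61/36 - 9/1876))*(-2) = (-40 + 7132/4221)*(-2) = -161708/4221*(-2) = 323416/4221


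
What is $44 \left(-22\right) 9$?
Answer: $-8712$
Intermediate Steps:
$44 \left(-22\right) 9 = \left(-968\right) 9 = -8712$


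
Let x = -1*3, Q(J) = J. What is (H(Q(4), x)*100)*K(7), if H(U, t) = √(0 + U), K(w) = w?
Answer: 1400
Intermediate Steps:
x = -3
H(U, t) = √U
(H(Q(4), x)*100)*K(7) = (√4*100)*7 = (2*100)*7 = 200*7 = 1400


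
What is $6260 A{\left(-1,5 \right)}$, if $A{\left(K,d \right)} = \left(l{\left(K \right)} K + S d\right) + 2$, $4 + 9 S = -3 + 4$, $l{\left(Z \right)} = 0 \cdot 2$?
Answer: $\frac{6260}{3} \approx 2086.7$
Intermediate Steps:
$l{\left(Z \right)} = 0$
$S = - \frac{1}{3}$ ($S = - \frac{4}{9} + \frac{-3 + 4}{9} = - \frac{4}{9} + \frac{1}{9} \cdot 1 = - \frac{4}{9} + \frac{1}{9} = - \frac{1}{3} \approx -0.33333$)
$A{\left(K,d \right)} = 2 - \frac{d}{3}$ ($A{\left(K,d \right)} = \left(0 K - \frac{d}{3}\right) + 2 = \left(0 - \frac{d}{3}\right) + 2 = - \frac{d}{3} + 2 = 2 - \frac{d}{3}$)
$6260 A{\left(-1,5 \right)} = 6260 \left(2 - \frac{5}{3}\right) = 6260 \cdot \frac{1}{3} = \frac{6260}{3}$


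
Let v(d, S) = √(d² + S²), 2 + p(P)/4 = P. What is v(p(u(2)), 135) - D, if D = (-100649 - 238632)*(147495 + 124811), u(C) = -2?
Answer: 92388251986 + √18481 ≈ 9.2388e+10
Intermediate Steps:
p(P) = -8 + 4*P
v(d, S) = √(S² + d²)
D = -92388251986 (D = -339281*272306 = -92388251986)
v(p(u(2)), 135) - D = √(135² + (-8 + 4*(-2))²) - 1*(-92388251986) = √(18225 + (-8 - 8)²) + 92388251986 = √(18225 + (-16)²) + 92388251986 = √(18225 + 256) + 92388251986 = √18481 + 92388251986 = 92388251986 + √18481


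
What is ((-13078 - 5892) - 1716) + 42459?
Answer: 21773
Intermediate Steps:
((-13078 - 5892) - 1716) + 42459 = (-18970 - 1716) + 42459 = -20686 + 42459 = 21773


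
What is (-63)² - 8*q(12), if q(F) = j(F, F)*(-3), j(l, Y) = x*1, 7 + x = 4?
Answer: 3897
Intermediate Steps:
x = -3 (x = -7 + 4 = -3)
j(l, Y) = -3 (j(l, Y) = -3*1 = -3)
q(F) = 9 (q(F) = -3*(-3) = 9)
(-63)² - 8*q(12) = (-63)² - 8*9 = 3969 - 72 = 3897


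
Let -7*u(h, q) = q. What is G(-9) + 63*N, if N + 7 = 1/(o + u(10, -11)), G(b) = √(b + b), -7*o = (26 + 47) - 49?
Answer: -6174/13 + 3*I*√2 ≈ -474.92 + 4.2426*I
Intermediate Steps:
o = -24/7 (o = -((26 + 47) - 49)/7 = -(73 - 49)/7 = -⅐*24 = -24/7 ≈ -3.4286)
u(h, q) = -q/7
G(b) = √2*√b (G(b) = √(2*b) = √2*√b)
N = -98/13 (N = -7 + 1/(-24/7 - ⅐*(-11)) = -7 + 1/(-24/7 + 11/7) = -7 + 1/(-13/7) = -7 - 7/13 = -98/13 ≈ -7.5385)
G(-9) + 63*N = √2*√(-9) + 63*(-98/13) = √2*(3*I) - 6174/13 = 3*I*√2 - 6174/13 = -6174/13 + 3*I*√2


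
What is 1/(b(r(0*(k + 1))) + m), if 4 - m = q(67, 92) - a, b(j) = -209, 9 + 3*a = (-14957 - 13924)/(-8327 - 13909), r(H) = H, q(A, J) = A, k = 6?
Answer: -7412/2035091 ≈ -0.0036421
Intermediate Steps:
a = -19027/7412 (a = -3 + ((-14957 - 13924)/(-8327 - 13909))/3 = -3 + (-28881/(-22236))/3 = -3 + (-28881*(-1/22236))/3 = -3 + (⅓)*(9627/7412) = -3 + 3209/7412 = -19027/7412 ≈ -2.5671)
m = -485983/7412 (m = 4 - (67 - 1*(-19027/7412)) = 4 - (67 + 19027/7412) = 4 - 1*515631/7412 = 4 - 515631/7412 = -485983/7412 ≈ -65.567)
1/(b(r(0*(k + 1))) + m) = 1/(-209 - 485983/7412) = 1/(-2035091/7412) = -7412/2035091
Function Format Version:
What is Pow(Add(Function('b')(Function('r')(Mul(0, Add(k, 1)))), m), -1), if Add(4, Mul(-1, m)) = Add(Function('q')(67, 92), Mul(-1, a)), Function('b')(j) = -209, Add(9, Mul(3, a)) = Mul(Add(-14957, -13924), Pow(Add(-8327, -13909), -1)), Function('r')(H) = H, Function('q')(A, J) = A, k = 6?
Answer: Rational(-7412, 2035091) ≈ -0.0036421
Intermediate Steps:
a = Rational(-19027, 7412) (a = Add(-3, Mul(Rational(1, 3), Mul(Add(-14957, -13924), Pow(Add(-8327, -13909), -1)))) = Add(-3, Mul(Rational(1, 3), Mul(-28881, Pow(-22236, -1)))) = Add(-3, Mul(Rational(1, 3), Mul(-28881, Rational(-1, 22236)))) = Add(-3, Mul(Rational(1, 3), Rational(9627, 7412))) = Add(-3, Rational(3209, 7412)) = Rational(-19027, 7412) ≈ -2.5671)
m = Rational(-485983, 7412) (m = Add(4, Mul(-1, Add(67, Mul(-1, Rational(-19027, 7412))))) = Add(4, Mul(-1, Add(67, Rational(19027, 7412)))) = Add(4, Mul(-1, Rational(515631, 7412))) = Add(4, Rational(-515631, 7412)) = Rational(-485983, 7412) ≈ -65.567)
Pow(Add(Function('b')(Function('r')(Mul(0, Add(k, 1)))), m), -1) = Pow(Add(-209, Rational(-485983, 7412)), -1) = Pow(Rational(-2035091, 7412), -1) = Rational(-7412, 2035091)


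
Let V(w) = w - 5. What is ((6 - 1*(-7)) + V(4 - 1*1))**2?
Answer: 121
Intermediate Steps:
V(w) = -5 + w
((6 - 1*(-7)) + V(4 - 1*1))**2 = ((6 - 1*(-7)) + (-5 + (4 - 1*1)))**2 = ((6 + 7) + (-5 + (4 - 1)))**2 = (13 + (-5 + 3))**2 = (13 - 2)**2 = 11**2 = 121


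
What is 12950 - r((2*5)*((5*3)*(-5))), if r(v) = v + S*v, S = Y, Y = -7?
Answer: 8450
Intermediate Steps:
S = -7
r(v) = -6*v (r(v) = v - 7*v = -6*v)
12950 - r((2*5)*((5*3)*(-5))) = 12950 - (-6)*(2*5)*((5*3)*(-5)) = 12950 - (-6)*10*(15*(-5)) = 12950 - (-6)*10*(-75) = 12950 - (-6)*(-750) = 12950 - 1*4500 = 12950 - 4500 = 8450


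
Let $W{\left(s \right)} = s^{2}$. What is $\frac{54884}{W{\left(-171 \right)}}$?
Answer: $\frac{54884}{29241} \approx 1.877$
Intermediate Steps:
$\frac{54884}{W{\left(-171 \right)}} = \frac{54884}{\left(-171\right)^{2}} = \frac{54884}{29241}$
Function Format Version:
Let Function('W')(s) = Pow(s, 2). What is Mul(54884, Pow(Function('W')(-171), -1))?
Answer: Rational(54884, 29241) ≈ 1.8770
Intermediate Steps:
Mul(54884, Pow(Function('W')(-171), -1)) = Mul(54884, Pow(Pow(-171, 2), -1)) = Mul(54884, Pow(29241, -1)) = Mul(54884, Rational(1, 29241)) = Rational(54884, 29241)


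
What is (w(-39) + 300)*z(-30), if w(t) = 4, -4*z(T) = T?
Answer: 2280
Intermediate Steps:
z(T) = -T/4
(w(-39) + 300)*z(-30) = (4 + 300)*(-¼*(-30)) = 304*(15/2) = 2280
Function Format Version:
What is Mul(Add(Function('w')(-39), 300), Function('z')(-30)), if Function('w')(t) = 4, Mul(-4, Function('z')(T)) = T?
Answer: 2280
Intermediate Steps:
Function('z')(T) = Mul(Rational(-1, 4), T)
Mul(Add(Function('w')(-39), 300), Function('z')(-30)) = Mul(Add(4, 300), Mul(Rational(-1, 4), -30)) = Mul(304, Rational(15, 2)) = 2280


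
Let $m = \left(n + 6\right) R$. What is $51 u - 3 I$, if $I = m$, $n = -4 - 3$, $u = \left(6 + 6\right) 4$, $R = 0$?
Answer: $2448$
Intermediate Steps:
$u = 48$ ($u = 12 \cdot 4 = 48$)
$n = -7$
$m = 0$ ($m = \left(-7 + 6\right) 0 = \left(-1\right) 0 = 0$)
$I = 0$
$51 u - 3 I = 51 \cdot 48 - 0 = 2448 + 0 = 2448$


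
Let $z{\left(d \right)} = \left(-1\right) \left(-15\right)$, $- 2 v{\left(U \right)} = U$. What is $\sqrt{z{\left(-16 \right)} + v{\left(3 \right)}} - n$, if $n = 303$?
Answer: $-303 + \frac{3 \sqrt{6}}{2} \approx -299.33$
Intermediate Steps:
$v{\left(U \right)} = - \frac{U}{2}$
$z{\left(d \right)} = 15$
$\sqrt{z{\left(-16 \right)} + v{\left(3 \right)}} - n = \sqrt{15 - \frac{3}{2}} - 303 = \sqrt{\frac{27}{2}} - 303 = \frac{3 \sqrt{6}}{2} - 303 = -303 + \frac{3 \sqrt{6}}{2}$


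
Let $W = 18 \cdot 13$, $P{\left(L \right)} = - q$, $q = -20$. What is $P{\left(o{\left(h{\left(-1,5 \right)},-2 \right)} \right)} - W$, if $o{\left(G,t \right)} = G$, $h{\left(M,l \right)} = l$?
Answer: $-214$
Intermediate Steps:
$P{\left(L \right)} = 20$ ($P{\left(L \right)} = \left(-1\right) \left(-20\right) = 20$)
$W = 234$
$P{\left(o{\left(h{\left(-1,5 \right)},-2 \right)} \right)} - W = 20 - 234 = -214$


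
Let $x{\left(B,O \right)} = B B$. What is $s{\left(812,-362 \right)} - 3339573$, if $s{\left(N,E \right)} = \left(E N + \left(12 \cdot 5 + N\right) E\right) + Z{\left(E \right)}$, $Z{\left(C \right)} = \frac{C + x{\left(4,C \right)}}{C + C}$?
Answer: $- \frac{1429603349}{362} \approx -3.9492 \cdot 10^{6}$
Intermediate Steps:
$x{\left(B,O \right)} = B^{2}$
$Z{\left(C \right)} = \frac{16 + C}{2 C}$ ($Z{\left(C \right)} = \frac{C + 4^{2}}{C + C} = \frac{C + 16}{2 C} = \left(16 + C\right) \frac{1}{2 C} = \frac{16 + C}{2 C}$)
$s{\left(N,E \right)} = E N + E \left(60 + N\right) + \frac{16 + E}{2 E}$ ($s{\left(N,E \right)} = \left(E N + \left(12 \cdot 5 + N\right) E\right) + \frac{16 + E}{2 E} = \left(E N + \left(60 + N\right) E\right) + \frac{16 + E}{2 E} = \left(E N + E \left(60 + N\right)\right) + \frac{16 + E}{2 E} = E N + E \left(60 + N\right) + \frac{16 + E}{2 E}$)
$s{\left(812,-362 \right)} - 3339573 = \frac{16 - 362 + 4 \left(-362\right)^{2} \left(30 + 812\right)}{2 \left(-362\right)} - 3339573 = \frac{1}{2} \left(- \frac{1}{362}\right) \left(16 - 362 + 4 \cdot 131044 \cdot 842\right) - 3339573 = \frac{1}{2} \left(- \frac{1}{362}\right) \left(16 - 362 + 441356192\right) - 3339573 = \frac{1}{2} \left(- \frac{1}{362}\right) 441355846 - 3339573 = - \frac{220677923}{362} - 3339573 = - \frac{1429603349}{362}$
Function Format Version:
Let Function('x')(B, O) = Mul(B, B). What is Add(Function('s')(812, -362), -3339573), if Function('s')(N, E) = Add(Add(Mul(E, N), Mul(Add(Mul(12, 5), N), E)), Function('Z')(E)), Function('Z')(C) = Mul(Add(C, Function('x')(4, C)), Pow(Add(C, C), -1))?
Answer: Rational(-1429603349, 362) ≈ -3.9492e+6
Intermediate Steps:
Function('x')(B, O) = Pow(B, 2)
Function('Z')(C) = Mul(Rational(1, 2), Pow(C, -1), Add(16, C)) (Function('Z')(C) = Mul(Add(C, Pow(4, 2)), Pow(Add(C, C), -1)) = Mul(Add(C, 16), Pow(Mul(2, C), -1)) = Mul(Add(16, C), Mul(Rational(1, 2), Pow(C, -1))) = Mul(Rational(1, 2), Pow(C, -1), Add(16, C)))
Function('s')(N, E) = Add(Mul(E, N), Mul(E, Add(60, N)), Mul(Rational(1, 2), Pow(E, -1), Add(16, E))) (Function('s')(N, E) = Add(Add(Mul(E, N), Mul(Add(Mul(12, 5), N), E)), Mul(Rational(1, 2), Pow(E, -1), Add(16, E))) = Add(Add(Mul(E, N), Mul(Add(60, N), E)), Mul(Rational(1, 2), Pow(E, -1), Add(16, E))) = Add(Add(Mul(E, N), Mul(E, Add(60, N))), Mul(Rational(1, 2), Pow(E, -1), Add(16, E))) = Add(Mul(E, N), Mul(E, Add(60, N)), Mul(Rational(1, 2), Pow(E, -1), Add(16, E))))
Add(Function('s')(812, -362), -3339573) = Add(Mul(Rational(1, 2), Pow(-362, -1), Add(16, -362, Mul(4, Pow(-362, 2), Add(30, 812)))), -3339573) = Add(Mul(Rational(1, 2), Rational(-1, 362), Add(16, -362, Mul(4, 131044, 842))), -3339573) = Add(Mul(Rational(1, 2), Rational(-1, 362), Add(16, -362, 441356192)), -3339573) = Add(Mul(Rational(1, 2), Rational(-1, 362), 441355846), -3339573) = Add(Rational(-220677923, 362), -3339573) = Rational(-1429603349, 362)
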